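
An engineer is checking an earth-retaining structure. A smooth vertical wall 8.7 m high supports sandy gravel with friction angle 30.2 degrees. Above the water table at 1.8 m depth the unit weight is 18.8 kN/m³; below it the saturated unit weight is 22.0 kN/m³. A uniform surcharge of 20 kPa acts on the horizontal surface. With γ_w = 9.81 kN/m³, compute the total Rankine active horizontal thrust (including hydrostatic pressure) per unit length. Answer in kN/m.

K_a = tan²(45° − φ/2) = 0.3307.
γ' = 22.0 − 9.81 = 12.19 kN/m³. h₂ = H − d_w = 6.9 m.
σ'_h: at surface K_a·q = 6.613; at WT K_a(q+γd_w) = 17.80; at base K_a(q+γd_w+γ'h₂) = 45.61 kPa.
P₁ = ½(6.613+17.80)×1.8 = 21.97; P₂ = ½(17.80+45.61)×6.9 = 218.8; P_w = ½γ_w h₂² = 233.5.
Total = 21.97+218.8+233.5 = 474.3 kN/m.

474 kN/m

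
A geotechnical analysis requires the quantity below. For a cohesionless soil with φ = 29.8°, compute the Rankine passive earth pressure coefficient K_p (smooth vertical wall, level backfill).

2.98

K_p = (1 + sin φ)/(1 − sin φ) = tan²(45° + 29.8°/2) = 2.976.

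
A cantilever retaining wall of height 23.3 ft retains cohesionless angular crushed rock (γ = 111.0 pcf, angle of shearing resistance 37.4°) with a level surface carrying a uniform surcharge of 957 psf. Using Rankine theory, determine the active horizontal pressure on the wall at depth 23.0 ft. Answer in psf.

857 psf

K_a = (1 − sin φ)/(1 + sin φ) = 0.2443.
σ_v = γz + q = 111.0 × 23.0 + 957 = 3510 psf.
σ_h = K_a σ_v = 0.2443 × 3510 = 857.4 psf.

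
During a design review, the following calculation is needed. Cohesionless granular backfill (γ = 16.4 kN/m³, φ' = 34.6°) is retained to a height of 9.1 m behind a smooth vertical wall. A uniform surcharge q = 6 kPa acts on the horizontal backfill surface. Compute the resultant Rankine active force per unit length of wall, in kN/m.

202 kN/m

K_a = tan²(45° − φ/2) = 0.2756.
Soil triangle: ½ K_a γ H² = 0.5×0.2756×16.4×9.1² = 187.2 kN/m.
Surcharge rectangle: K_a q H = 0.2756×6×9.1 = 15.05 kN/m.
Total = 187.2 + 15.05 = 202.2 kN/m.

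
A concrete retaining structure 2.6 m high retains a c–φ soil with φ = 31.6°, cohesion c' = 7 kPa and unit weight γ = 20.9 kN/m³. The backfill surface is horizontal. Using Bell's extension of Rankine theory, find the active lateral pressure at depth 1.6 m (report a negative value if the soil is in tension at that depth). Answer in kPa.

2.62 kPa

K_a = (1 − sin φ)/(1 + sin φ) = 0.3123.
σ_a = K_a γ z − 2c√K_a = 0.3123×20.9×1.6 − 2×7×0.5589 = 2.621 kPa.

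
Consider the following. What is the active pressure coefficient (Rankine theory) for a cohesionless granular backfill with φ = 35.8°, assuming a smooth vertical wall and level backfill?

0.262

K_a = tan²(45° − φ/2) = tan²(27.10°) = 0.2619.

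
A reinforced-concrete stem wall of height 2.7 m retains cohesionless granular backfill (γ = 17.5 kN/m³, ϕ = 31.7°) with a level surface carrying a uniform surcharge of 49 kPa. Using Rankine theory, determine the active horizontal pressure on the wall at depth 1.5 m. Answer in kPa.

K_a = (1 − sin φ)/(1 + sin φ) = 0.3111.
σ_v = γz + q = 17.5 × 1.5 + 49 = 75.25 kPa.
σ_h = K_a σ_v = 0.3111 × 75.25 = 23.41 kPa.

23.4 kPa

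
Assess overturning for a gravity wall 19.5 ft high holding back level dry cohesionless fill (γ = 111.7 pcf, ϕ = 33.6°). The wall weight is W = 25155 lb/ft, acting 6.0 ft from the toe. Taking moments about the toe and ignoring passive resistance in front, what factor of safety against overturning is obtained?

3.80

K_a = tan²(45° − 33.6°/2) = 0.2875.
P_a = ½K_aγH² = 0.5×0.2875×111.7×19.5² = 6106 lb/ft, acting at H/3 = 6.500 ft above the base.
Overturning moment M_o = P_a × H/3 = 6106 × 6.500 = 39690.
Resisting moment M_r = W × 6.0 = 25155 × 6.0 = 150900.
FS_overturning = M_r/M_o = 150900/39690 = 3.803.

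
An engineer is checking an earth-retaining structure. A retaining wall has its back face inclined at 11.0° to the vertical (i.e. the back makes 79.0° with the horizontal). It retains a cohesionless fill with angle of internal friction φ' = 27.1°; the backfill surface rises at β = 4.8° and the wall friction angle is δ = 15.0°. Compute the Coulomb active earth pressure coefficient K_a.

0.453

K_a = sin²(α+φ) / [sin²α · sin(α−δ) · (1 + √{sin(φ+δ)sin(φ−β) / (sin(α−δ)sin(α+β))})²].
With α = 79.0°, φ = 27.1°, δ = 15.0°, β = 4.8°: K_a = 0.4532.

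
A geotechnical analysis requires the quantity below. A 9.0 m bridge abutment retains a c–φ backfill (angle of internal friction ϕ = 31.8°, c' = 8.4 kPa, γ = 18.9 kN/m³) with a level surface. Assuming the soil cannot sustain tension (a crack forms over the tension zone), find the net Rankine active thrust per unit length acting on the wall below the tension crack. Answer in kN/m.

160 kN/m

K_a = 0.3098; √K_a = 0.5566.
Tension-crack depth z_c = 2c/(γ√K_a) = 2×8.4/(18.9×0.5566) = 1.597 m.
σ_a at base = K_a γ H − 2c√K_a = 0.3098×18.9×9.0 − 2×8.4×0.5566 = 43.35 kPa.
P_a = ½ × 43.35 × (H − z_c) = 0.5×43.35×7.403 = 160.4 kN/m.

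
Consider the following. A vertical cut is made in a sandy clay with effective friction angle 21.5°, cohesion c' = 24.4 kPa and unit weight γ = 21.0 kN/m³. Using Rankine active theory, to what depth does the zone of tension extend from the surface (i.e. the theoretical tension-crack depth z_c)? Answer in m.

K_a = tan²(45° − 21.5°/2) = 0.4636; √K_a = 0.6809.
The active pressure is zero where K_a γ z = 2c√K_a, so z_c = 2c/(γ√K_a) = 2×24.4/(21.0×0.6809) = 3.413 m.

3.41 m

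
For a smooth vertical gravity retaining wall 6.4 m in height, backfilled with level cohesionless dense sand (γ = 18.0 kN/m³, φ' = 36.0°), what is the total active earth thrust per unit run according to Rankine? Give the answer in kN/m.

K_a = tan²(45° − φ/2) = 0.2596.
P_a = ½ K_a γ H² = 0.5 × 0.2596 × 18.0 × 6.4² = 95.70 kN/m.

95.7 kN/m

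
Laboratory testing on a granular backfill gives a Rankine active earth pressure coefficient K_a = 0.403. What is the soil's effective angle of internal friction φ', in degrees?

K_a = tan²(45° − φ/2) ⇒ 45° − φ/2 = arctan(√0.403) = 32.41°.
φ = 2(45° − 32.41°) = 25.18°.

25.2°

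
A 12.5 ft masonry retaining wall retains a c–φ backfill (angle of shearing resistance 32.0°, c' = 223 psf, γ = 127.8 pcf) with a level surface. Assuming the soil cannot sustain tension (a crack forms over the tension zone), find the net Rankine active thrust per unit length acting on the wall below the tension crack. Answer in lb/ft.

K_a = 0.3073; √K_a = 0.5543.
Tension-crack depth z_c = 2c/(γ√K_a) = 2×223/(127.8×0.5543) = 6.296 ft.
σ_a at base = K_a γ H − 2c√K_a = 0.3073×127.8×12.5 − 2×223×0.5543 = 243.6 psf.
P_a = ½ × 243.6 × (H − z_c) = 0.5×243.6×6.204 = 755.7 lb/ft.

756 lb/ft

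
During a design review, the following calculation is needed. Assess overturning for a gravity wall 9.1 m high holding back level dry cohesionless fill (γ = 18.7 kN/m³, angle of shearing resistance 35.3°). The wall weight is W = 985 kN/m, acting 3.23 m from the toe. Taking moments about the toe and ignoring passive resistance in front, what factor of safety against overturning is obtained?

5.06

K_a = tan²(45° − 35.3°/2) = 0.2675.
P_a = ½K_aγH² = 0.5×0.2675×18.7×9.1² = 207.2 kN/m, acting at H/3 = 3.033 m above the base.
Overturning moment M_o = P_a × H/3 = 207.2 × 3.033 = 628.4.
Resisting moment M_r = W × 3.23 = 985 × 3.23 = 3182.
FS_overturning = M_r/M_o = 3182/628.4 = 5.063.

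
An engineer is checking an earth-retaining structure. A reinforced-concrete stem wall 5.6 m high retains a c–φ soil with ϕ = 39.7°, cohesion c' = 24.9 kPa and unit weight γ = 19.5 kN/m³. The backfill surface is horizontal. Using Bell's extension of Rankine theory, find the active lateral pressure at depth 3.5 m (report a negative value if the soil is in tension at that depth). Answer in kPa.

-8.34 kPa

K_a = (1 − sin φ)/(1 + sin φ) = 0.2204.
σ_a = K_a γ z − 2c√K_a = 0.2204×19.5×3.5 − 2×24.9×0.4695 = -8.337 kPa.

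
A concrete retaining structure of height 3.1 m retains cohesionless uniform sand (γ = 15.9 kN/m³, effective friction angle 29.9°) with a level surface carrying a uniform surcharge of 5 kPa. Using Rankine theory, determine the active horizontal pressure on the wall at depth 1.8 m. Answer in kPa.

11.3 kPa

K_a = (1 − sin φ)/(1 + sin φ) = 0.3347.
σ_v = γz + q = 15.9 × 1.8 + 5 = 33.62 kPa.
σ_h = K_a σ_v = 0.3347 × 33.62 = 11.25 kPa.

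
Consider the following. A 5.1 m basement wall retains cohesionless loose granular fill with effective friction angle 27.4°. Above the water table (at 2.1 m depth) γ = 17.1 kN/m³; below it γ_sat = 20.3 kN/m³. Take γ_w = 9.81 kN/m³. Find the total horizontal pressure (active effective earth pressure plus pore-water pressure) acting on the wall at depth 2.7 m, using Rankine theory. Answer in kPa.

K_a = (1 − sin φ)/(1 + sin φ) = 0.3697.
γ' = 20.3 − 9.81 = 10.49 kN/m³.
Effective vertical stress at 2.7 m: σ'_v = 17.1×2.1 + 10.49×0.600 = 42.20 kPa.
σ'_h = K_a σ'_v = 0.3697 × 42.20 = 15.60 kPa; u = γ_w × 0.600 = 5.886 kPa.
Total σ_h = 15.60 + 5.886 = 21.49 kPa.

21.5 kPa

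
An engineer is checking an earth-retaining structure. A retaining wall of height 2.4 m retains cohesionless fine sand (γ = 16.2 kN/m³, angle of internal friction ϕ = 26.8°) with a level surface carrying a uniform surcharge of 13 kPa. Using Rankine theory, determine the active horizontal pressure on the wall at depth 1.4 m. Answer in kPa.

K_a = (1 − sin φ)/(1 + sin φ) = 0.3785.
σ_v = γz + q = 16.2 × 1.4 + 13 = 35.68 kPa.
σ_h = K_a σ_v = 0.3785 × 35.68 = 13.50 kPa.

13.5 kPa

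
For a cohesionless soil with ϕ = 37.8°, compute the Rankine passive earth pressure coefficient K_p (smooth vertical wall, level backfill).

K_p = (1 + sin φ)/(1 − sin φ) = tan²(45° + 37.8°/2) = 4.167.

4.17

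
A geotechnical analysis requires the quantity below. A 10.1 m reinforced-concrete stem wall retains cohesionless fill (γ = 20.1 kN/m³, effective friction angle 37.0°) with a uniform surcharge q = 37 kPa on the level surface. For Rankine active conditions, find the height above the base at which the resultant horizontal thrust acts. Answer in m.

3.82 m

K_a = 0.2486.
Triangular part P₁ = ½K_aγH² = 254.8 at H/3 = 3.367 m; rectangular part P₂ = K_a q H = 92.90 at H/2 = 5.050 m.
ȳ = (P₁·3.367 + P₂·5.050)/(P₁+P₂) = 3.816 m.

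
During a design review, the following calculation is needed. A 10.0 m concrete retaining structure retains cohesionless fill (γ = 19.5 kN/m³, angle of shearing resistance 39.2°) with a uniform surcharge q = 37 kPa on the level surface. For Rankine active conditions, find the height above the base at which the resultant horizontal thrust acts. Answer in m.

K_a = 0.2255.
Triangular part P₁ = ½K_aγH² = 219.8 at H/3 = 3.333 m; rectangular part P₂ = K_a q H = 83.42 at H/2 = 5.000 m.
ȳ = (P₁·3.333 + P₂·5.000)/(P₁+P₂) = 3.792 m.

3.79 m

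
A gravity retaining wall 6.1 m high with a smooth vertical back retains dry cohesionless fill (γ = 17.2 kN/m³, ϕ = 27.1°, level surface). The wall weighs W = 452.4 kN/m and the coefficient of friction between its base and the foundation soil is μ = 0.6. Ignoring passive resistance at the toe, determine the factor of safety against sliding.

K_a = tan²(45° − 27.1°/2) = 0.3741.
P_a = ½K_aγH² = 0.5×0.3741×17.2×6.1² = 119.7 kN/m, acting at H/3 = 2.033 m above the base.
FS_sliding = μW / P_a = 0.6×452.4 / 119.7 = 2.268.

2.27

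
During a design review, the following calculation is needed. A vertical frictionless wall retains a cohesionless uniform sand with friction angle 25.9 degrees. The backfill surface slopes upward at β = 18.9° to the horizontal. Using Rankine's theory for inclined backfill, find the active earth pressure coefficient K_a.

K_a = cos β · (cos β − √(cos²β − cos²φ)) / (cos β + √(cos²β − cos²φ)).
cos β = 0.9461, cos φ = 0.8996, √(cos²β − cos²φ) = 0.2930.
K_a = 0.9461 × (0.9461 − 0.2930)/(0.9461 + 0.2930) = 0.4986.

0.499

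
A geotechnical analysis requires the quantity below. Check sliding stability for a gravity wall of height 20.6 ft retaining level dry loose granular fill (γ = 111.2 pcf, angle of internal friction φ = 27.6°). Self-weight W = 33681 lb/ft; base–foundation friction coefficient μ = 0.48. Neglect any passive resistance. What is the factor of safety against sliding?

1.87

K_a = tan²(45° − 27.6°/2) = 0.3668.
P_a = ½K_aγH² = 0.5×0.3668×111.2×20.6² = 8654 lb/ft, acting at H/3 = 6.867 ft above the base.
FS_sliding = μW / P_a = 0.48×33681 / 8654 = 1.868.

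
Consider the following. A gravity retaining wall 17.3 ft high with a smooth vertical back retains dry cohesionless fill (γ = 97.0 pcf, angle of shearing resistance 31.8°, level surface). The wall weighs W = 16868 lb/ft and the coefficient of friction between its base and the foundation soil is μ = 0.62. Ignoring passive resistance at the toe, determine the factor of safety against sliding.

K_a = tan²(45° − 31.8°/2) = 0.3098.
P_a = ½K_aγH² = 0.5×0.3098×97.0×17.3² = 4497 lb/ft, acting at H/3 = 5.767 ft above the base.
FS_sliding = μW / P_a = 0.62×16868 / 4497 = 2.326.

2.33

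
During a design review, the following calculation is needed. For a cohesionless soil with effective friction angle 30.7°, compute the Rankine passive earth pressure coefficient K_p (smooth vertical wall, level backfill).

K_p = (1 + sin φ)/(1 − sin φ) = tan²(45° + 30.7°/2) = 3.086.

3.09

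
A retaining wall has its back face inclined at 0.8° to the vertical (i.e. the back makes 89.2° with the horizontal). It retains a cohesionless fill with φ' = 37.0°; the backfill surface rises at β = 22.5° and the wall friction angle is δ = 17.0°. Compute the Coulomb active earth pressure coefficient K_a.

0.313

K_a = sin²(α+φ) / [sin²α · sin(α−δ) · (1 + √{sin(φ+δ)sin(φ−β) / (sin(α−δ)sin(α+β))})²].
With α = 89.2°, φ = 37.0°, δ = 17.0°, β = 22.5°: K_a = 0.3129.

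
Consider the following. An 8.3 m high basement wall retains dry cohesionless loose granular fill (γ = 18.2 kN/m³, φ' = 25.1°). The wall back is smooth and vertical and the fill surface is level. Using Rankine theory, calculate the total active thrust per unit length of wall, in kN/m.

253 kN/m

K_a = tan²(45° − φ/2) = 0.4043.
P_a = ½ K_a γ H² = 0.5 × 0.4043 × 18.2 × 8.3² = 253.5 kN/m.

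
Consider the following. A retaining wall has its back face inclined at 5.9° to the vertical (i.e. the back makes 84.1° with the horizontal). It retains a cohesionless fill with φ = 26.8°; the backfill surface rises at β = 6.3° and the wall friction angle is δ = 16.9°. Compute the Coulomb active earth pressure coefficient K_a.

K_a = sin²(α+φ) / [sin²α · sin(α−δ) · (1 + √{sin(φ+δ)sin(φ−β) / (sin(α−δ)sin(α+β))})²].
With α = 84.1°, φ = 26.8°, δ = 16.9°, β = 6.3°: K_a = 0.4184.

0.418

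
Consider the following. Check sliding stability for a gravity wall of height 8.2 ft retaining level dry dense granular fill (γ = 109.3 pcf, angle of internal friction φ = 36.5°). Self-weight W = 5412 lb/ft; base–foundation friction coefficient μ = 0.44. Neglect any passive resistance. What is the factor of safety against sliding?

2.55

K_a = tan²(45° − 36.5°/2) = 0.2541.
P_a = ½K_aγH² = 0.5×0.2541×109.3×8.2² = 933.6 lb/ft, acting at H/3 = 2.733 ft above the base.
FS_sliding = μW / P_a = 0.44×5412 / 933.6 = 2.551.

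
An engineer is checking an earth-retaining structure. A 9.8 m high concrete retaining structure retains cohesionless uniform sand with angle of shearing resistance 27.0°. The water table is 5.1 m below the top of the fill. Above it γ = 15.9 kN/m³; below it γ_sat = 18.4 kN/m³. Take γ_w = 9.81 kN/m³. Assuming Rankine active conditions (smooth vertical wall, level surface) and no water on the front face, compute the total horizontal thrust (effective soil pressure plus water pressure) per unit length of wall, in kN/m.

365 kN/m

K_a = tan²(45° − φ/2) = 0.3755.
γ' = 18.4 − 9.81 = 8.590 kN/m³. Depth below WT = 4.7 m.
σ'_h at WT = K_a γ d_w = 30.45 kPa; at base = 30.45 + K_a γ' × 4.7 = 45.61 kPa.
P₁ (0–5.1 m) = ½×30.45×5.1 = 77.65. P₂ (5.1–9.8 m) = ½(30.45+45.61)×4.7 = 178.7.
P_w = ½ γ_w h₂² = 0.5×9.81×4.7² = 108.4. Total = 77.65+178.7+108.4 = 364.8 kN/m.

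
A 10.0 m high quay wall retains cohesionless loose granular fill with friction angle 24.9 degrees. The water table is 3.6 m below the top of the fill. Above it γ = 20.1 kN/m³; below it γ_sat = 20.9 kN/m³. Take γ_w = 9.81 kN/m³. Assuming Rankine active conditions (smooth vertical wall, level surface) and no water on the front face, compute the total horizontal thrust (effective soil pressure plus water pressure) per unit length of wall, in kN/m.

535 kN/m

K_a = tan²(45° − φ/2) = 0.4074.
γ' = 20.9 − 9.81 = 11.09 kN/m³. Depth below WT = 6.4 m.
σ'_h at WT = K_a γ d_w = 29.48 kPa; at base = 29.48 + K_a γ' × 6.4 = 58.40 kPa.
P₁ (0–3.6 m) = ½×29.48×3.6 = 53.07. P₂ (3.6–10.0 m) = ½(29.48+58.40)×6.4 = 281.2.
P_w = ½ γ_w h₂² = 0.5×9.81×6.4² = 200.9. Total = 53.07+281.2+200.9 = 535.2 kN/m.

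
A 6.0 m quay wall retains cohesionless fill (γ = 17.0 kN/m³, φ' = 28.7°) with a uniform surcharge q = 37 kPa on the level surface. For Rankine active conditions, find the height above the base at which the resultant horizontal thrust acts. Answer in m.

K_a = 0.3511.
Triangular part P₁ = ½K_aγH² = 107.5 at H/3 = 2.000 m; rectangular part P₂ = K_a q H = 77.95 at H/2 = 3.000 m.
ȳ = (P₁·2.000 + P₂·3.000)/(P₁+P₂) = 2.420 m.

2.42 m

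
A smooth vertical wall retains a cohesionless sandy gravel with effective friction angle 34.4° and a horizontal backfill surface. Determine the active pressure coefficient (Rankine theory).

K_a = tan²(45° − φ/2) = tan²(27.80°) = 0.2780.

0.278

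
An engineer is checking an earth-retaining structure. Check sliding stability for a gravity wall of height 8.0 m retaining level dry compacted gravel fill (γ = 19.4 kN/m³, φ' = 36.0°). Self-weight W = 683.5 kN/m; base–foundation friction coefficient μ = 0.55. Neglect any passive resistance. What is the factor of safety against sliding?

2.33

K_a = tan²(45° − 36.0°/2) = 0.2596.
P_a = ½K_aγH² = 0.5×0.2596×19.4×8.0² = 161.2 kN/m, acting at H/3 = 2.667 m above the base.
FS_sliding = μW / P_a = 0.55×683.5 / 161.2 = 2.332.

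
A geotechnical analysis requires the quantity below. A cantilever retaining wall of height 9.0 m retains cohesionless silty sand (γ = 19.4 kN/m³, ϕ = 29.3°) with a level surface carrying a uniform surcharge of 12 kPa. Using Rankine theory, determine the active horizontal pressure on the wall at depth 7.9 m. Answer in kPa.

K_a = (1 − sin φ)/(1 + sin φ) = 0.3428.
σ_v = γz + q = 19.4 × 7.9 + 12 = 165.3 kPa.
σ_h = K_a σ_v = 0.3428 × 165.3 = 56.66 kPa.

56.7 kPa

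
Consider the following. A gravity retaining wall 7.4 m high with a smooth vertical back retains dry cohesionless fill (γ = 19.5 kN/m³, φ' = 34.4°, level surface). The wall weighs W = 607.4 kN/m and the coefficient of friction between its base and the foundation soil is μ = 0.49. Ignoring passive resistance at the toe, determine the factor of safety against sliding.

K_a = tan²(45° − 34.4°/2) = 0.2780.
P_a = ½K_aγH² = 0.5×0.2780×19.5×7.4² = 148.4 kN/m, acting at H/3 = 2.467 m above the base.
FS_sliding = μW / P_a = 0.49×607.4 / 148.4 = 2.005.

2.01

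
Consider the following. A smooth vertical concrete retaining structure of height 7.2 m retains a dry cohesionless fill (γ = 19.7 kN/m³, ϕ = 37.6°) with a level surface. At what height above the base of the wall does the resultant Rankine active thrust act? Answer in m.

K_a = 0.2421.
The pressure distribution is triangular, so the resultant acts at H/3 above the base = 7.2/3 = 2.400 m.

2.40 m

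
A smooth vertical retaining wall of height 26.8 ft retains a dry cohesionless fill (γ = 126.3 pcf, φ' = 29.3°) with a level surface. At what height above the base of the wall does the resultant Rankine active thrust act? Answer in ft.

8.93 ft

K_a = 0.3428.
The pressure distribution is triangular, so the resultant acts at H/3 above the base = 26.8/3 = 8.933 ft.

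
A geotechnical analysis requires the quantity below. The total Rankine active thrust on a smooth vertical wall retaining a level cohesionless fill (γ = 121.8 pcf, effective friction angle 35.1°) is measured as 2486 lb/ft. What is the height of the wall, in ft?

K_a = 0.2698. P_a = ½ K_a γ H² ⇒ H = √(2P_a/(K_a γ)).
H = √(2×2486/(0.2698×121.8)) = 12.30 ft.

12.3 ft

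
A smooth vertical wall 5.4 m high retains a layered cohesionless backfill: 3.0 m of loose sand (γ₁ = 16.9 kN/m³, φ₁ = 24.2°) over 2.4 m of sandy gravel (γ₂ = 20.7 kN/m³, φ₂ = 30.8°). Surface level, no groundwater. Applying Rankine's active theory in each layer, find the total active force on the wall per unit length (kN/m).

90.3 kN/m

K_a1 = tan²(45°−24.2°/2) = 0.4185; K_a2 = tan²(45°−30.8°/2) = 0.3227.
Layer 1: σ at base = K_a1 γ₁ h₁ = 21.22 kPa; P₁ = ½×21.22×3.0 = 31.83.
Layer 2: σ_v at top = γ₁h₁ = 50.70; σ_h top = K_a2×50.70 = 16.36; σ_h base = K_a2×(50.70+20.7×2.4) = 32.39.
P₂ = ½(16.36+32.39)×2.4 = 58.51. Total P_a = 31.83+58.51 = 90.33 kN/m.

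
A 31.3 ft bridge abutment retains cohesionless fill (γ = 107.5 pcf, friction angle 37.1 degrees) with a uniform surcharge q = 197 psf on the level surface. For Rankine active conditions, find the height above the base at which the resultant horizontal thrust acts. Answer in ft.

11.0 ft

K_a = 0.2475.
Triangular part P₁ = ½K_aγH² = 13030 at H/3 = 10.43 ft; rectangular part P₂ = K_a q H = 1526 at H/2 = 15.65 ft.
ȳ = (P₁·10.43 + P₂·15.65)/(P₁+P₂) = 10.98 ft.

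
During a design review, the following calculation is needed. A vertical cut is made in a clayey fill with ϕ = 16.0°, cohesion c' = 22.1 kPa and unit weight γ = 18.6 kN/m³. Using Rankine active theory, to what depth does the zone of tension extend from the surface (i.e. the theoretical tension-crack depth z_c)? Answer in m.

3.15 m

K_a = tan²(45° − 16.0°/2) = 0.5678; √K_a = 0.7536.
The active pressure is zero where K_a γ z = 2c√K_a, so z_c = 2c/(γ√K_a) = 2×22.1/(18.6×0.7536) = 3.154 m.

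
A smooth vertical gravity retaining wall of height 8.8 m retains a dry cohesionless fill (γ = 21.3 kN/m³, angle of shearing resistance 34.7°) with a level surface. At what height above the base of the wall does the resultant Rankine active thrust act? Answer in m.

2.93 m

K_a = 0.2745.
The pressure distribution is triangular, so the resultant acts at H/3 above the base = 8.8/3 = 2.933 m.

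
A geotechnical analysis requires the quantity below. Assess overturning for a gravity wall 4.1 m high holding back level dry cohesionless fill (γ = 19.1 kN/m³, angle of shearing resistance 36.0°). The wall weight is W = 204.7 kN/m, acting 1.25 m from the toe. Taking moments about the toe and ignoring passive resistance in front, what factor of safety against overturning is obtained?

4.49

K_a = tan²(45° − 36.0°/2) = 0.2596.
P_a = ½K_aγH² = 0.5×0.2596×19.1×4.1² = 41.68 kN/m, acting at H/3 = 1.367 m above the base.
Overturning moment M_o = P_a × H/3 = 41.68 × 1.367 = 56.96.
Resisting moment M_r = W × 1.25 = 204.7 × 1.25 = 255.9.
FS_overturning = M_r/M_o = 255.9/56.96 = 4.492.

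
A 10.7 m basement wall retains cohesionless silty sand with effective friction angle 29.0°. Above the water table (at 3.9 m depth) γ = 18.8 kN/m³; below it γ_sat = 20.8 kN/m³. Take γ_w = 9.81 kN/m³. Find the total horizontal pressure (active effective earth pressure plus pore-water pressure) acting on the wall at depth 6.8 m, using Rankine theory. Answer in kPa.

64.9 kPa

K_a = (1 − sin φ)/(1 + sin φ) = 0.3470.
γ' = 20.8 − 9.81 = 10.99 kN/m³.
Effective vertical stress at 6.8 m: σ'_v = 18.8×3.9 + 10.99×2.90 = 105.2 kPa.
σ'_h = K_a σ'_v = 0.3470 × 105.2 = 36.50 kPa; u = γ_w × 2.90 = 28.45 kPa.
Total σ_h = 36.50 + 28.45 = 64.95 kPa.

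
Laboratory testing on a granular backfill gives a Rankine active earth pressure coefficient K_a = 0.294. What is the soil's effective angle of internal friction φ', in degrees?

K_a = tan²(45° − φ/2) ⇒ 45° − φ/2 = arctan(√0.294) = 28.47°.
φ = 2(45° − 28.47°) = 33.07°.

33.1°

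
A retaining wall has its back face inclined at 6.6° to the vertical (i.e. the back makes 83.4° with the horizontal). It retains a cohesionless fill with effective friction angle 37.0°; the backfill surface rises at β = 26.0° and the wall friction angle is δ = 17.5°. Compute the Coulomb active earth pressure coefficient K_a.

K_a = sin²(α+φ) / [sin²α · sin(α−δ) · (1 + √{sin(φ+δ)sin(φ−β) / (sin(α−δ)sin(α+β))})²].
With α = 83.4°, φ = 37.0°, δ = 17.5°, β = 26.0°: K_a = 0.4069.

0.407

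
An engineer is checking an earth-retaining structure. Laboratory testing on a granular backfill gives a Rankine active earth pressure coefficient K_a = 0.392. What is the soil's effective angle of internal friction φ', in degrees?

25.9°

K_a = tan²(45° − φ/2) ⇒ 45° − φ/2 = arctan(√0.392) = 32.05°.
φ = 2(45° − 32.05°) = 25.90°.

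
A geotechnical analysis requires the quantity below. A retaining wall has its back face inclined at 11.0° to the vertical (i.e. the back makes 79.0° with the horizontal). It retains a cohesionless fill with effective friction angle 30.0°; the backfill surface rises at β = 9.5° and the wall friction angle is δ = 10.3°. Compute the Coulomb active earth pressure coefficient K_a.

K_a = sin²(α+φ) / [sin²α · sin(α−δ) · (1 + √{sin(φ+δ)sin(φ−β) / (sin(α−δ)sin(α+β))})²].
With α = 79.0°, φ = 30.0°, δ = 10.3°, β = 9.5°: K_a = 0.4466.

0.447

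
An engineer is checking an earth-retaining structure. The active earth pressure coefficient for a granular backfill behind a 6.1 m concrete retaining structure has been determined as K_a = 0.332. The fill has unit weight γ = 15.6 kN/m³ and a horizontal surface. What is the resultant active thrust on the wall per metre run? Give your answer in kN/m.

P = ½ K_a γ H² = 0.5 × 0.332 × 15.6 × 6.1² = 96.36 kN/m.

96.4 kN/m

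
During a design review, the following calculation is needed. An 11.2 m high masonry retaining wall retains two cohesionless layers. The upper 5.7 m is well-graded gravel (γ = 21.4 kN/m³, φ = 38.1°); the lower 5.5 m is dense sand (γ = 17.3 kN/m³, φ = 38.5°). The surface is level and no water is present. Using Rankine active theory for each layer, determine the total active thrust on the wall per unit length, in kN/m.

299 kN/m

K_a1 = tan²(45°−38.1°/2) = 0.2368; K_a2 = tan²(45°−38.5°/2) = 0.2327.
Layer 1: σ at base = K_a1 γ₁ h₁ = 28.89 kPa; P₁ = ½×28.89×5.7 = 82.33.
Layer 2: σ_v at top = γ₁h₁ = 122.0; σ_h top = K_a2×122.0 = 28.38; σ_h base = K_a2×(122.0+17.3×5.5) = 50.52.
P₂ = ½(28.38+50.52)×5.5 = 217.0. Total P_a = 82.33+217.0 = 299.3 kN/m.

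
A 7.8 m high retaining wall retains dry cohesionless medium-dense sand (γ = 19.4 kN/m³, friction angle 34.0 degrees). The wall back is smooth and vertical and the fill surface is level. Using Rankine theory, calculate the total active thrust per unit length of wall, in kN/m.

167 kN/m

K_a = tan²(45° − φ/2) = 0.2827.
P_a = ½ K_a γ H² = 0.5 × 0.2827 × 19.4 × 7.8² = 166.8 kN/m.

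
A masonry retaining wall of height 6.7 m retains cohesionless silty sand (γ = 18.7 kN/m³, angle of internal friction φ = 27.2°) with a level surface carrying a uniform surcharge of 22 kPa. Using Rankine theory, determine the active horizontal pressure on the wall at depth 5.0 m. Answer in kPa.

43.0 kPa

K_a = (1 − sin φ)/(1 + sin φ) = 0.3726.
σ_v = γz + q = 18.7 × 5.0 + 22 = 115.5 kPa.
σ_h = K_a σ_v = 0.3726 × 115.5 = 43.03 kPa.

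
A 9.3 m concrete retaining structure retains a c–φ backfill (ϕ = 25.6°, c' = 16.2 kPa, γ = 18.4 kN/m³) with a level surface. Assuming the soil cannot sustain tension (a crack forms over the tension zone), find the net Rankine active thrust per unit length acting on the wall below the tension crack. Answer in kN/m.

154 kN/m

K_a = 0.3966; √K_a = 0.6297.
Tension-crack depth z_c = 2c/(γ√K_a) = 2×16.2/(18.4×0.6297) = 2.796 m.
σ_a at base = K_a γ H − 2c√K_a = 0.3966×18.4×9.3 − 2×16.2×0.6297 = 47.46 kPa.
P_a = ½ × 47.46 × (H − z_c) = 0.5×47.46×6.504 = 154.3 kN/m.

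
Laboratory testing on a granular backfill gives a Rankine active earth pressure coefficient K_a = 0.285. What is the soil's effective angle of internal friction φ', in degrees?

33.8°

K_a = tan²(45° − φ/2) ⇒ 45° − φ/2 = arctan(√0.285) = 28.10°.
φ = 2(45° − 28.10°) = 33.81°.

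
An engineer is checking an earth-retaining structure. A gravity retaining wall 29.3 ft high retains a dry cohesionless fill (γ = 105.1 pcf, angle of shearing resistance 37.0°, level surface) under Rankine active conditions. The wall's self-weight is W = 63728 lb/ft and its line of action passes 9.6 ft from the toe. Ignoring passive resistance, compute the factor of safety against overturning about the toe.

K_a = tan²(45° − 37.0°/2) = 0.2486.
P_a = ½K_aγH² = 0.5×0.2486×105.1×29.3² = 11210 lb/ft, acting at H/3 = 9.767 ft above the base.
Overturning moment M_o = P_a × H/3 = 11210 × 9.767 = 109500.
Resisting moment M_r = W × 9.6 = 63728 × 9.6 = 611800.
FS_overturning = M_r/M_o = 611800/109500 = 5.586.

5.59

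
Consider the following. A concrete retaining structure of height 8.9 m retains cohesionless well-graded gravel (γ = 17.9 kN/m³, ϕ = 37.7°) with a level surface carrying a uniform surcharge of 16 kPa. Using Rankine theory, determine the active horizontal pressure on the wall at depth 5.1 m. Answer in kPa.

25.9 kPa

K_a = (1 − sin φ)/(1 + sin φ) = 0.2411.
σ_v = γz + q = 17.9 × 5.1 + 16 = 107.3 kPa.
σ_h = K_a σ_v = 0.2411 × 107.3 = 25.86 kPa.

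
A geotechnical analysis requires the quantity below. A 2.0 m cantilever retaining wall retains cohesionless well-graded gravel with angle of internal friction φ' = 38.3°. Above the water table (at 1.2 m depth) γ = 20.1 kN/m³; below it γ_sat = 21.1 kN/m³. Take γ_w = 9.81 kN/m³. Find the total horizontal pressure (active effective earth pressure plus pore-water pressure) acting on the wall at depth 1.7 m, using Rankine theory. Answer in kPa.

K_a = (1 − sin φ)/(1 + sin φ) = 0.2347.
γ' = 21.1 − 9.81 = 11.29 kN/m³.
Effective vertical stress at 1.7 m: σ'_v = 20.1×1.2 + 11.29×0.500 = 29.77 kPa.
σ'_h = K_a σ'_v = 0.2347 × 29.77 = 6.987 kPa; u = γ_w × 0.500 = 4.905 kPa.
Total σ_h = 6.987 + 4.905 = 11.89 kPa.

11.9 kPa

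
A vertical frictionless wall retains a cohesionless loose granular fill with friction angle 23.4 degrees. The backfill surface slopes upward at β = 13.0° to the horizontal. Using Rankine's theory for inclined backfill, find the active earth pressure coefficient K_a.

K_a = cos β · (cos β − √(cos²β − cos²φ)) / (cos β + √(cos²β − cos²φ)).
cos β = 0.9744, cos φ = 0.9178, √(cos²β − cos²φ) = 0.3273.
K_a = 0.9744 × (0.9744 − 0.3273)/(0.9744 + 0.3273) = 0.4844.

0.484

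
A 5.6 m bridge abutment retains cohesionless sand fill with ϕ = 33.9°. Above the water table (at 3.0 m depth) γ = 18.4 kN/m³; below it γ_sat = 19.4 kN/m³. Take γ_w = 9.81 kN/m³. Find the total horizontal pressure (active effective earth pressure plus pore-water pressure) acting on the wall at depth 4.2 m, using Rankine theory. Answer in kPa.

K_a = (1 − sin φ)/(1 + sin φ) = 0.2839.
γ' = 19.4 − 9.81 = 9.590 kN/m³.
Effective vertical stress at 4.2 m: σ'_v = 18.4×3.0 + 9.590×1.20 = 66.71 kPa.
σ'_h = K_a σ'_v = 0.2839 × 66.71 = 18.94 kPa; u = γ_w × 1.20 = 11.77 kPa.
Total σ_h = 18.94 + 11.77 = 30.71 kPa.

30.7 kPa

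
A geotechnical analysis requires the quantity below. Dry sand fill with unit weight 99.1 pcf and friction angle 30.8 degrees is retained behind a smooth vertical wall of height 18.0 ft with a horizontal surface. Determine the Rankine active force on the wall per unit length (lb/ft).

5180 lb/ft

K_a = tan²(45° − φ/2) = 0.3227.
P_a = ½ K_a γ H² = 0.5 × 0.3227 × 99.1 × 18.0² = 5181 lb/ft.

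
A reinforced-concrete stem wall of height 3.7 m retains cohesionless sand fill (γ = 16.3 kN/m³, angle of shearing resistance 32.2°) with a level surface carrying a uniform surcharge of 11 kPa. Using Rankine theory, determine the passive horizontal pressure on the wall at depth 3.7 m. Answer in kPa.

234 kPa

K_p = (1 + sin φ)/(1 − sin φ) = 3.282.
σ_v = γz + q = 16.3 × 3.7 + 11 = 71.31 kPa.
σ_h = K_p σ_v = 3.282 × 71.31 = 234.0 kPa.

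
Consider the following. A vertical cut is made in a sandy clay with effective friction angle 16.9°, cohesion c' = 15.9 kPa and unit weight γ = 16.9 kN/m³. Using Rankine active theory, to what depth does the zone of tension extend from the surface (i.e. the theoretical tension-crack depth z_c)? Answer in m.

K_a = tan²(45° − 16.9°/2) = 0.5495; √K_a = 0.7413.
The active pressure is zero where K_a γ z = 2c√K_a, so z_c = 2c/(γ√K_a) = 2×15.9/(16.9×0.7413) = 2.538 m.

2.54 m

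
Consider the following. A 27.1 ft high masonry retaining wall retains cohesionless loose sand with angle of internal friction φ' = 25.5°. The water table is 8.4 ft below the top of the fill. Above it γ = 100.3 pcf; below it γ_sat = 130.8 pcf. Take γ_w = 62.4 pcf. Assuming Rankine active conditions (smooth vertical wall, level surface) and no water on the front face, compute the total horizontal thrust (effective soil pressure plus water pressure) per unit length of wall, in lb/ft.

23400 lb/ft

K_a = tan²(45° − φ/2) = 0.3981.
γ' = 130.8 − 62.4 = 68.40 pcf. Depth below WT = 18.7 ft.
σ'_h at WT = K_a γ d_w = 335.4 psf; at base = 335.4 + K_a γ' × 18.7 = 844.6 psf.
P₁ (0–8.4 ft) = ½×335.4×8.4 = 1409. P₂ (8.4–27.1 ft) = ½(335.4+844.6)×18.7 = 11030.
P_w = ½ γ_w h₂² = 0.5×62.4×18.7² = 10910. Total = 1409+11030+10910 = 23350 lb/ft.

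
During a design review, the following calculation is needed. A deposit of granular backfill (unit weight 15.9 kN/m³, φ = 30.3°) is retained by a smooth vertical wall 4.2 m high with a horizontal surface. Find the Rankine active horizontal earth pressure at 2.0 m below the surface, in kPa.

10.5 kPa

K_a = (1 − sin φ)/(1 + sin φ) = 0.3293.
σ_h = K_a γ z = 0.3293 × 15.9 × 2.0 = 10.47 kPa.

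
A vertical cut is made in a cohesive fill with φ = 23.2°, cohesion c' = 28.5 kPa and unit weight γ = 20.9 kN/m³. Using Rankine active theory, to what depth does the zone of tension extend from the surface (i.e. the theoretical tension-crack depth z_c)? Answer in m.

K_a = tan²(45° − 23.2°/2) = 0.4348; √K_a = 0.6594.
The active pressure is zero where K_a γ z = 2c√K_a, so z_c = 2c/(γ√K_a) = 2×28.5/(20.9×0.6594) = 4.136 m.

4.14 m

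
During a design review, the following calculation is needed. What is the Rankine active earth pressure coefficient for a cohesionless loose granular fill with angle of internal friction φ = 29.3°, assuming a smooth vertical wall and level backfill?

K_a = (1 − sin φ)/(1 + sin φ) = (1 − sin 29.3°)/(1 + sin 29.3°) = 0.3428.

0.343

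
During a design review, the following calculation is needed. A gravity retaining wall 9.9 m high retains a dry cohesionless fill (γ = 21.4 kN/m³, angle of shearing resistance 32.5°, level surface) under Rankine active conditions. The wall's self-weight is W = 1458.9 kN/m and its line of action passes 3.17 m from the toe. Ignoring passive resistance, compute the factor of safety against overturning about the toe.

K_a = tan²(45° − 32.5°/2) = 0.3010.
P_a = ½K_aγH² = 0.5×0.3010×21.4×9.9² = 315.6 kN/m, acting at H/3 = 3.300 m above the base.
Overturning moment M_o = P_a × H/3 = 315.6 × 3.300 = 1042.
Resisting moment M_r = W × 3.17 = 1458.9 × 3.17 = 4625.
FS_overturning = M_r/M_o = 4625/1042 = 4.440.

4.44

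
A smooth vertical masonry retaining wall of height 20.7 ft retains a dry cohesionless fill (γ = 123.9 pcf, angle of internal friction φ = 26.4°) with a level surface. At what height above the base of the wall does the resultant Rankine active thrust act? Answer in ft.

6.90 ft

K_a = 0.3844.
The pressure distribution is triangular, so the resultant acts at H/3 above the base = 20.7/3 = 6.900 ft.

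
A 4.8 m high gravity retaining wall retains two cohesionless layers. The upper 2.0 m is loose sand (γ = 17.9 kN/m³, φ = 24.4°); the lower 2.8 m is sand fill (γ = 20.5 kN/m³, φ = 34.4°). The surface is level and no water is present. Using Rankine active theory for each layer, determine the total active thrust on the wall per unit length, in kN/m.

65.1 kN/m

K_a1 = tan²(45°−24.4°/2) = 0.4153; K_a2 = tan²(45°−34.4°/2) = 0.2780.
Layer 1: σ at base = K_a1 γ₁ h₁ = 14.87 kPa; P₁ = ½×14.87×2.0 = 14.87.
Layer 2: σ_v at top = γ₁h₁ = 35.80; σ_h top = K_a2×35.80 = 9.952; σ_h base = K_a2×(35.80+20.5×2.8) = 25.91.
P₂ = ½(9.952+25.91)×2.8 = 50.20. Total P_a = 14.87+50.20 = 65.07 kN/m.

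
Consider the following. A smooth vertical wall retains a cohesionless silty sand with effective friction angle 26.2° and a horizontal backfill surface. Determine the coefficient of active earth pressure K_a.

0.387

K_a = tan²(45° − φ/2) = tan²(31.90°) = 0.3874.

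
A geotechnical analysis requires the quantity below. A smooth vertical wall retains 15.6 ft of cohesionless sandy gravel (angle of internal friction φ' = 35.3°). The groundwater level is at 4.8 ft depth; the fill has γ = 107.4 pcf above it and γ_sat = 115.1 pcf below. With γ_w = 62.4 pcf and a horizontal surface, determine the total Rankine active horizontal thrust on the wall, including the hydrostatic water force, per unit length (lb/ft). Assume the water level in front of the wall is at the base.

6280 lb/ft

K_a = tan²(45° − φ/2) = 0.2675.
γ' = 115.1 − 62.4 = 52.70 pcf. Depth below WT = 10.8 ft.
σ'_h at WT = K_a γ d_w = 137.9 psf; at base = 137.9 + K_a γ' × 10.8 = 290.2 psf.
P₁ (0–4.8 ft) = ½×137.9×4.8 = 331.0. P₂ (4.8–15.6 ft) = ½(137.9+290.2)×10.8 = 2312.
P_w = ½ γ_w h₂² = 0.5×62.4×10.8² = 3639. Total = 331.0+2312+3639 = 6282 lb/ft.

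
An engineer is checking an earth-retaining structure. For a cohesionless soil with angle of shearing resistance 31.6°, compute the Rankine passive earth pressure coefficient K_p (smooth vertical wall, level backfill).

3.20

K_p = (1 + sin φ)/(1 − sin φ) = tan²(45° + 31.6°/2) = 3.202.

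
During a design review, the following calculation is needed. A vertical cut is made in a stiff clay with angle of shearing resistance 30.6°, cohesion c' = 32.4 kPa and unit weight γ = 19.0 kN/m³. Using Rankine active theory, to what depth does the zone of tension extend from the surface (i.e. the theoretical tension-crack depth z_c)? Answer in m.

5.98 m

K_a = tan²(45° − 30.6°/2) = 0.3253; √K_a = 0.5704.
The active pressure is zero where K_a γ z = 2c√K_a, so z_c = 2c/(γ√K_a) = 2×32.4/(19.0×0.5704) = 5.979 m.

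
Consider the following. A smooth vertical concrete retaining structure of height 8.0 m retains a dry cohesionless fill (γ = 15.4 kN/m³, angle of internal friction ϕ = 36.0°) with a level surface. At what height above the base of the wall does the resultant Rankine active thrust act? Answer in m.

2.67 m

K_a = 0.2596.
The pressure distribution is triangular, so the resultant acts at H/3 above the base = 8.0/3 = 2.667 m.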